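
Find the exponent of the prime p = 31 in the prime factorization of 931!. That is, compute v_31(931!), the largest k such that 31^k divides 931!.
v_31(931!) = 30

Legendre's formula: v_p(n!) = Σ_{k ≥ 1} ⌊n / p^k⌋. For p = 31, n = 931, the terms are:
  ⌊931/31^1⌋ = ⌊931/31⌋ = 30
(the next term ⌊931/31^2⌋ = 0, terminating the sum). Summing: v_31(931!) = 30 = 30.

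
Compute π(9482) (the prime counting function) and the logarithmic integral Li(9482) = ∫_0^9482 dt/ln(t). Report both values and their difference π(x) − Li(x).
π(9482) = 1175;  Li(9482) ≈ 1189.73;  π(x) − Li(x) ≈ -14.73.

Direct count of primes ≤ 9482 gives π(9482) = 1175. Numerical evaluation of the logarithmic integral gives Li(9482) ≈ 1189.73. The difference π(x) − Li(x) ≈ -14.73 is typically negative for small/moderate x (Li(x) overestimates), though Littlewood's theorem shows this sign changes infinitely often.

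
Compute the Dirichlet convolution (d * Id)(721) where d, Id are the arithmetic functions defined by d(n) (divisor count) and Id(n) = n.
(d * Id)(721) = 945

Divisors of 721: [1, 7, 103, 721]. For each d | 721:
  d = 1: d(1) · Id(721/1) = 1 · 721 = 721
  d = 7: d(7) · Id(721/7) = 2 · 103 = 206
  d = 103: d(103) · Id(721/103) = 2 · 7 = 14
  d = 721: d(721) · Id(721/721) = 4 · 1 = 4
Summing: (d * Id)(721) = 721 + 206 + 14 + 4 = 945.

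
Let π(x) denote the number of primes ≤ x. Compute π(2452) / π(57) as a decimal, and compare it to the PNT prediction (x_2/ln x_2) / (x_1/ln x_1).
π(2452)/π(57) = 363/16 ≈ 22.6875;  PNT prediction ≈ 22.2844.

π(57) = 16 and π(2452) = 363, so π(2452)/π(57) ≈ 22.6875. The PNT-predicted ratio is (2452/ln(2452)) / (57/ln(57)) ≈ 22.2844. The two agree to within a few percent, as expected.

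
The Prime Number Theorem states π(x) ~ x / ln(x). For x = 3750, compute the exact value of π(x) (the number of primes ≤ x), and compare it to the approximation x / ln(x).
π(3750) = 522;  x/ln(x) ≈ 455.68;  relative error ≈ 12.71%.

Directly count primes up to 3750: π(3750) = 522. The PNT approximation gives 3750/ln(3750) ≈ 3750/8.22951 ≈ 455.68. Relative error (π(x) − x/ln(x)) / π(x) ≈ 12.71%; the approximation is known to undercount slightly (Li(x) is a better estimate).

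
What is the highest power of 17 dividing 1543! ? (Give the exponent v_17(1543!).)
v_17(1543!) = 95

Legendre's formula: v_p(n!) = Σ_{k ≥ 1} ⌊n / p^k⌋. For p = 17, n = 1543, the terms are:
  ⌊1543/17^1⌋ = ⌊1543/17⌋ = 90
  ⌊1543/17^2⌋ = ⌊1543/289⌋ = 5
(the next term ⌊1543/17^3⌋ = 0, terminating the sum). Summing: v_17(1543!) = 90 + 5 = 95.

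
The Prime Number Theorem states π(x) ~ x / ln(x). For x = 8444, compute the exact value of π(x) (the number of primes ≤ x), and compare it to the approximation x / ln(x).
π(8444) = 1056;  x/ln(x) ≈ 933.95;  relative error ≈ 11.56%.

Directly count primes up to 8444: π(8444) = 1056. The PNT approximation gives 8444/ln(8444) ≈ 8444/9.04121 ≈ 933.95. Relative error (π(x) − x/ln(x)) / π(x) ≈ 11.56%; the approximation is known to undercount slightly (Li(x) is a better estimate).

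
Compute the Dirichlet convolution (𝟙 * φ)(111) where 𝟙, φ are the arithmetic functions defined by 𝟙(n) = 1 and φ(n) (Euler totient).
(𝟙 * φ)(111) = 111

Divisors of 111: [1, 3, 37, 111]. For each d | 111:
  d = 1: 𝟙(1) · φ(111/1) = 1 · 72 = 72
  d = 3: 𝟙(3) · φ(111/3) = 1 · 36 = 36
  d = 37: 𝟙(37) · φ(111/37) = 1 · 2 = 2
  d = 111: 𝟙(111) · φ(111/111) = 1 · 1 = 1
Summing: (𝟙 * φ)(111) = 72 + 36 + 2 + 1 = 111.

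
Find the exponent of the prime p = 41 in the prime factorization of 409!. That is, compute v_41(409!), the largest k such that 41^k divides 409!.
v_41(409!) = 9

Legendre's formula: v_p(n!) = Σ_{k ≥ 1} ⌊n / p^k⌋. For p = 41, n = 409, the terms are:
  ⌊409/41^1⌋ = ⌊409/41⌋ = 9
(the next term ⌊409/41^2⌋ = 0, terminating the sum). Summing: v_41(409!) = 9 = 9.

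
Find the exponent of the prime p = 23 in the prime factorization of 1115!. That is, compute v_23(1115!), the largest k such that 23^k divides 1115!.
v_23(1115!) = 50

Legendre's formula: v_p(n!) = Σ_{k ≥ 1} ⌊n / p^k⌋. For p = 23, n = 1115, the terms are:
  ⌊1115/23^1⌋ = ⌊1115/23⌋ = 48
  ⌊1115/23^2⌋ = ⌊1115/529⌋ = 2
(the next term ⌊1115/23^3⌋ = 0, terminating the sum). Summing: v_23(1115!) = 48 + 2 = 50.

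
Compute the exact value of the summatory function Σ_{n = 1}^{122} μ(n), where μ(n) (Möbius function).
Σ_{n ≤ 122} μ(n) = -2

Compute μ(n) for each 1 ≤ n ≤ 122: μ(1) = 1, μ(2) = -1, μ(3) = -1, μ(4) = 0, μ(5) = -1, μ(6) = 1, μ(7) = -1, μ(8) = 0, μ(9) = 0, μ(10) = 1, μ(11) = -1, μ(12) = 0, μ(13) = -1, μ(14) = 1, μ(15) = 1, μ(16) = 0, μ(17) = -1, μ(18) = 0, μ(19) = -1, μ(20) = 0, μ(21) = 1, μ(22) = 1, μ(23) = -1, μ(24) = 0, μ(25) = 0, μ(26) = 1, μ(27) = 0, μ(28) = 0, μ(29) = -1, μ(30) = -1, μ(31) = -1, μ(32) = 0, μ(33) = 1, μ(34) = 1, μ(35) = 1, μ(36) = 0, μ(37) = -1, μ(38) = 1, μ(39) = 1, μ(40) = 0, μ(41) = -1, μ(42) = -1, μ(43) = -1, μ(44) = 0, μ(45) = 0, μ(46) = 1, μ(47) = -1, μ(48) = 0, μ(49) = 0, μ(50) = 0, μ(51) = 1, μ(52) = 0, μ(53) = -1, μ(54) = 0, μ(55) = 1, μ(56) = 0, μ(57) = 1, μ(58) = 1, μ(59) = -1, μ(60) = 0, μ(61) = -1, μ(62) = 1, μ(63) = 0, μ(64) = 0, μ(65) = 1, μ(66) = -1, μ(67) = -1, μ(68) = 0, μ(69) = 1, μ(70) = -1, μ(71) = -1, μ(72) = 0, μ(73) = -1, μ(74) = 1, μ(75) = 0, μ(76) = 0, μ(77) = 1, μ(78) = -1, μ(79) = -1, μ(80) = 0, μ(81) = 0, μ(82) = 1, μ(83) = -1, μ(84) = 0, μ(85) = 1, μ(86) = 1, μ(87) = 1, μ(88) = 0, μ(89) = -1, μ(90) = 0, μ(91) = 1, μ(92) = 0, μ(93) = 1, μ(94) = 1, μ(95) = 1, μ(96) = 0, μ(97) = -1, μ(98) = 0, μ(99) = 0, μ(100) = 0, μ(101) = -1, μ(102) = -1, μ(103) = -1, μ(104) = 0, μ(105) = -1, μ(106) = 1, μ(107) = -1, μ(108) = 0, μ(109) = -1, μ(110) = -1, μ(111) = 1, μ(112) = 0, μ(113) = -1, μ(114) = -1, μ(115) = 1, μ(116) = 0, μ(117) = 0, μ(118) = 1, μ(119) = 1, μ(120) = 0, μ(121) = 0, μ(122) = 1. Summing all 122 values: -2. (Mertens function M(x) = Σ_{n ≤ x} μ(n); on average M(x) should be small (PNT ⟺ M(x) = o(x)).)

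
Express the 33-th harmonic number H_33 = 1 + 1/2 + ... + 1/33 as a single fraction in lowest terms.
H_33 = 53676090078349/13127595717600

Direct summation: H_33 = 1 + 1/2 + ... + 1/33. The least common denominator is lcm(1, ..., 33) = 144403552893600; over this denominator the numerator is 144403552893600 + 72201776446800 + 48134517631200 + 36100888223400 + 28880710578720 + 24067258815600 + 20629078984800 + 18050444111700 + 16044839210400 + 14440355289360 + 13127595717600 + 12033629407800 + 11107965607200 + 10314539492400 + 9626903526240 + 9025222055850 + 8494326640800 + 8022419605200 + 7600186994400 + 7220177644680 + 6876359661600 + 6563797858800 + 6278415343200 + 6016814703900 + 5776142115744 + 5553982803600 + 5348279736800 + 5157269746200 + 4979432858400 + 4813451763120 + 4658179125600 + 4512611027925 + 4375865239200 = 590436990861839, so H_33 = 590436990861839/144403552893600; reducing by gcd(590436990861839, 144403552893600) = 11 gives 53676090078349/13127595717600 ≈ 4.08880. (The PNT-adjacent estimate ln(33) + γ ≈ 4.07372 matches within O(1/n).)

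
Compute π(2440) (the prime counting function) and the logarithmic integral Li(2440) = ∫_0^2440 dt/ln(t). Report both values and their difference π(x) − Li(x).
π(2440) = 361;  Li(2440) ≈ 371.93;  π(x) − Li(x) ≈ -10.93.

Direct count of primes ≤ 2440 gives π(2440) = 361. Numerical evaluation of the logarithmic integral gives Li(2440) ≈ 371.93. The difference π(x) − Li(x) ≈ -10.93 is typically negative for small/moderate x (Li(x) overestimates), though Littlewood's theorem shows this sign changes infinitely often.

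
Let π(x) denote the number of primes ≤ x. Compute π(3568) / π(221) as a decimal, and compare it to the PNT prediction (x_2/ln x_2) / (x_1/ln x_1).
π(3568)/π(221) = 499/47 ≈ 10.6170;  PNT prediction ≈ 10.6546.

π(221) = 47 and π(3568) = 499, so π(3568)/π(221) ≈ 10.6170. The PNT-predicted ratio is (3568/ln(3568)) / (221/ln(221)) ≈ 10.6546. The two agree to within a few percent, as expected.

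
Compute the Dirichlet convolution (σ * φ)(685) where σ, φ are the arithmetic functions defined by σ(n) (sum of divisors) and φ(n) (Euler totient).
(σ * φ)(685) = 2740

Divisors of 685: [1, 5, 137, 685]. For each d | 685:
  d = 1: σ(1) · φ(685/1) = 1 · 544 = 544
  d = 5: σ(5) · φ(685/5) = 6 · 136 = 816
  d = 137: σ(137) · φ(685/137) = 138 · 4 = 552
  d = 685: σ(685) · φ(685/685) = 828 · 1 = 828
Summing: (σ * φ)(685) = 544 + 816 + 552 + 828 = 2740.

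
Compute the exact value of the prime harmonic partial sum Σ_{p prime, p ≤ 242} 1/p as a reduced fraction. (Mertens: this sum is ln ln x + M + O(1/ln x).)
Σ 1/p = 506873196134241441348690763593294873492730445394823722837469097176314709804649267964680634478659521/256041159035492609053110100510385311995538591998443060216114576417920917800321526504084465112487730

π(242) = 53, so the primes ≤ 242 are [2, 3, 5, 7, 11, 13, 17, 19, 23, 29, 31, 37, 41, 43, 47, 53, 59, 61, 67, 71, 73, 79, 83, 89, 97, 101, 103, 107, 109, 113, 127, 131, 137, 139, 149, 151, 157, 163, 167, 173, 179, 181, 191, 193, 197, 199, 211, 223, 227, 229, 233, 239, 241]. Summing 1/p over these primes: 506873196134241441348690763593294873492730445394823722837469097176314709804649267964680634478659521/256041159035492609053110100510385311995538591998443060216114576417920917800321526504084465112487730 ≈ 1.9797. Mertens estimate ln ln(242) + 0.2615 ≈ 1.9642.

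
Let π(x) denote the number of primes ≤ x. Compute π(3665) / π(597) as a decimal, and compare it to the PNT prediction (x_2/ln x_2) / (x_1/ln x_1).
π(3665)/π(597) = 511/108 ≈ 4.7315;  PNT prediction ≈ 4.7815.

π(597) = 108 and π(3665) = 511, so π(3665)/π(597) ≈ 4.7315. The PNT-predicted ratio is (3665/ln(3665)) / (597/ln(597)) ≈ 4.7815. The two agree to within a few percent, as expected.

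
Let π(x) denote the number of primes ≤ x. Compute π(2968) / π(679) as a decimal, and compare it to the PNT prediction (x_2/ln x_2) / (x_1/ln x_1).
π(2968)/π(679) = 427/123 ≈ 3.4715;  PNT prediction ≈ 3.5648.

π(679) = 123 and π(2968) = 427, so π(2968)/π(679) ≈ 3.4715. The PNT-predicted ratio is (2968/ln(2968)) / (679/ln(679)) ≈ 3.5648. The two agree to within a few percent, as expected.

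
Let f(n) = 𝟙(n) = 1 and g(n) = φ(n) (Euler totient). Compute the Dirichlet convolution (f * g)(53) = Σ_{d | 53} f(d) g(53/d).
(𝟙 * φ)(53) = 53

Divisors of 53: [1, 53]. For each d | 53:
  d = 1: 𝟙(1) · φ(53/1) = 1 · 52 = 52
  d = 53: 𝟙(53) · φ(53/53) = 1 · 1 = 1
Summing: (𝟙 * φ)(53) = 52 + 1 = 53.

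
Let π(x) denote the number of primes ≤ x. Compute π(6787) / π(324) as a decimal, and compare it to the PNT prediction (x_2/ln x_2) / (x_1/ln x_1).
π(6787)/π(324) = 873/66 ≈ 13.2273;  PNT prediction ≈ 13.7250.

π(324) = 66 and π(6787) = 873, so π(6787)/π(324) ≈ 13.2273. The PNT-predicted ratio is (6787/ln(6787)) / (324/ln(324)) ≈ 13.7250. The two agree to within a few percent, as expected.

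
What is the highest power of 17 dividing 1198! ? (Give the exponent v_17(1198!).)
v_17(1198!) = 74

Legendre's formula: v_p(n!) = Σ_{k ≥ 1} ⌊n / p^k⌋. For p = 17, n = 1198, the terms are:
  ⌊1198/17^1⌋ = ⌊1198/17⌋ = 70
  ⌊1198/17^2⌋ = ⌊1198/289⌋ = 4
(the next term ⌊1198/17^3⌋ = 0, terminating the sum). Summing: v_17(1198!) = 70 + 4 = 74.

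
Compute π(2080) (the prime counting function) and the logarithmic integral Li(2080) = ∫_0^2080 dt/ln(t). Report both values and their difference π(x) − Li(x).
π(2080) = 312;  Li(2080) ≈ 325.31;  π(x) − Li(x) ≈ -13.31.

Direct count of primes ≤ 2080 gives π(2080) = 312. Numerical evaluation of the logarithmic integral gives Li(2080) ≈ 325.31. The difference π(x) − Li(x) ≈ -13.31 is typically negative for small/moderate x (Li(x) overestimates), though Littlewood's theorem shows this sign changes infinitely often.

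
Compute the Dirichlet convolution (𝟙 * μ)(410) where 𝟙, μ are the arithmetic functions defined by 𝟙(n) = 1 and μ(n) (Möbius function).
(𝟙 * μ)(410) = 0

Divisors of 410: [1, 2, 5, 10, 41, 82, 205, 410]. For each d | 410:
  d = 1: 𝟙(1) · μ(410/1) = 1 · -1 = -1
  d = 2: 𝟙(2) · μ(410/2) = 1 · 1 = 1
  d = 5: 𝟙(5) · μ(410/5) = 1 · 1 = 1
  d = 10: 𝟙(10) · μ(410/10) = 1 · -1 = -1
  d = 41: 𝟙(41) · μ(410/41) = 1 · 1 = 1
  d = 82: 𝟙(82) · μ(410/82) = 1 · -1 = -1
  d = 205: 𝟙(205) · μ(410/205) = 1 · -1 = -1
  d = 410: 𝟙(410) · μ(410/410) = 1 · 1 = 1
Summing: (𝟙 * μ)(410) = -1 + 1 + 1 + -1 + 1 + -1 + -1 + 1 = 0.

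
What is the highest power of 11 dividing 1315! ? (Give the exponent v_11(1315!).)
v_11(1315!) = 129

Legendre's formula: v_p(n!) = Σ_{k ≥ 1} ⌊n / p^k⌋. For p = 11, n = 1315, the terms are:
  ⌊1315/11^1⌋ = ⌊1315/11⌋ = 119
  ⌊1315/11^2⌋ = ⌊1315/121⌋ = 10
(the next term ⌊1315/11^3⌋ = 0, terminating the sum). Summing: v_11(1315!) = 119 + 10 = 129.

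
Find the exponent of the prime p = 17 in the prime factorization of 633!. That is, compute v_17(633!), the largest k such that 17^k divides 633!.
v_17(633!) = 39

Legendre's formula: v_p(n!) = Σ_{k ≥ 1} ⌊n / p^k⌋. For p = 17, n = 633, the terms are:
  ⌊633/17^1⌋ = ⌊633/17⌋ = 37
  ⌊633/17^2⌋ = ⌊633/289⌋ = 2
(the next term ⌊633/17^3⌋ = 0, terminating the sum). Summing: v_17(633!) = 37 + 2 = 39.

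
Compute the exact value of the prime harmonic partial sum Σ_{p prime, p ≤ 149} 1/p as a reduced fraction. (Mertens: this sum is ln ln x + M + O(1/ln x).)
Σ 1/p = 2815015614437565820654021455954100101477639621972021569177/1492182350939279320058875736615841068547583863326864530410

π(149) = 35, so the primes ≤ 149 are [2, 3, 5, 7, 11, 13, 17, 19, 23, 29, 31, 37, 41, 43, 47, 53, 59, 61, 67, 71, 73, 79, 83, 89, 97, 101, 103, 107, 109, 113, 127, 131, 137, 139, 149]. Summing 1/p over these primes: 2815015614437565820654021455954100101477639621972021569177/1492182350939279320058875736615841068547583863326864530410 ≈ 1.8865. Mertens estimate ln ln(149) + 0.2615 ≈ 1.8717.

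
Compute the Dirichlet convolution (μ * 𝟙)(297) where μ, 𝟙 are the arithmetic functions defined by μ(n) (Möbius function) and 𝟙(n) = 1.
(μ * 𝟙)(297) = 0

Divisors of 297: [1, 3, 9, 11, 27, 33, 99, 297]. For each d | 297:
  d = 1: μ(1) · 𝟙(297/1) = 1 · 1 = 1
  d = 3: μ(3) · 𝟙(297/3) = -1 · 1 = -1
  d = 9: μ(9) · 𝟙(297/9) = 0 · 1 = 0
  d = 11: μ(11) · 𝟙(297/11) = -1 · 1 = -1
  d = 27: μ(27) · 𝟙(297/27) = 0 · 1 = 0
  d = 33: μ(33) · 𝟙(297/33) = 1 · 1 = 1
  d = 99: μ(99) · 𝟙(297/99) = 0 · 1 = 0
  d = 297: μ(297) · 𝟙(297/297) = 0 · 1 = 0
Summing: (μ * 𝟙)(297) = 1 + -1 + 0 + -1 + 0 + 1 + 0 + 0 = 0.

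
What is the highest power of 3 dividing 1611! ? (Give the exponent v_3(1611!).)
v_3(1611!) = 802

Legendre's formula: v_p(n!) = Σ_{k ≥ 1} ⌊n / p^k⌋. For p = 3, n = 1611, the terms are:
  ⌊1611/3^1⌋ = ⌊1611/3⌋ = 537
  ⌊1611/3^2⌋ = ⌊1611/9⌋ = 179
  ⌊1611/3^3⌋ = ⌊1611/27⌋ = 59
  ⌊1611/3^4⌋ = ⌊1611/81⌋ = 19
  ⌊1611/3^5⌋ = ⌊1611/243⌋ = 6
  ⌊1611/3^6⌋ = ⌊1611/729⌋ = 2
(the next term ⌊1611/3^7⌋ = 0, terminating the sum). Summing: v_3(1611!) = 537 + 179 + 59 + 19 + 6 + 2 = 802.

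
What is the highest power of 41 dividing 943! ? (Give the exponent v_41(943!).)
v_41(943!) = 23

Legendre's formula: v_p(n!) = Σ_{k ≥ 1} ⌊n / p^k⌋. For p = 41, n = 943, the terms are:
  ⌊943/41^1⌋ = ⌊943/41⌋ = 23
(the next term ⌊943/41^2⌋ = 0, terminating the sum). Summing: v_41(943!) = 23 = 23.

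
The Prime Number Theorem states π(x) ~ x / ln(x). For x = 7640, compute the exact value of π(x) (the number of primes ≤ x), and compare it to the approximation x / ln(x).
π(7640) = 969;  x/ln(x) ≈ 854.48;  relative error ≈ 11.82%.

Directly count primes up to 7640: π(7640) = 969. The PNT approximation gives 7640/ln(7640) ≈ 7640/8.94115 ≈ 854.48. Relative error (π(x) − x/ln(x)) / π(x) ≈ 11.82%; the approximation is known to undercount slightly (Li(x) is a better estimate).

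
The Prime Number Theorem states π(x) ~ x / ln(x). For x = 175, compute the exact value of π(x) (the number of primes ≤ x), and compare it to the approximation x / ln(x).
π(175) = 40;  x/ln(x) ≈ 33.88;  relative error ≈ 15.29%.

Directly count primes up to 175: π(175) = 40. The PNT approximation gives 175/ln(175) ≈ 175/5.16479 ≈ 33.88. Relative error (π(x) − x/ln(x)) / π(x) ≈ 15.29%; the approximation is known to undercount slightly (Li(x) is a better estimate).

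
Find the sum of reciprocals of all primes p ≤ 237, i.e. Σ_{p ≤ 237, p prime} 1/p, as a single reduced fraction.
Σ 1/p = 8762990377702925264993654890050782886250854676753323401606562622367345144099360398279019780479/4445236185272185438169240794291312557432222642727183809026451438704160103479600800432029464270

π(237) = 51, so the primes ≤ 237 are [2, 3, 5, 7, 11, 13, 17, 19, 23, 29, 31, 37, 41, 43, 47, 53, 59, 61, 67, 71, 73, 79, 83, 89, 97, 101, 103, 107, 109, 113, 127, 131, 137, 139, 149, 151, 157, 163, 167, 173, 179, 181, 191, 193, 197, 199, 211, 223, 227, 229, 233]. Summing 1/p over these primes: 8762990377702925264993654890050782886250854676753323401606562622367345144099360398279019780479/4445236185272185438169240794291312557432222642727183809026451438704160103479600800432029464270 ≈ 1.9713. Mertens estimate ln ln(237) + 0.2615 ≈ 1.9604.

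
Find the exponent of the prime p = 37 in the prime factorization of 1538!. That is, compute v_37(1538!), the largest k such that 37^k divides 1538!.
v_37(1538!) = 42

Legendre's formula: v_p(n!) = Σ_{k ≥ 1} ⌊n / p^k⌋. For p = 37, n = 1538, the terms are:
  ⌊1538/37^1⌋ = ⌊1538/37⌋ = 41
  ⌊1538/37^2⌋ = ⌊1538/1369⌋ = 1
(the next term ⌊1538/37^3⌋ = 0, terminating the sum). Summing: v_37(1538!) = 41 + 1 = 42.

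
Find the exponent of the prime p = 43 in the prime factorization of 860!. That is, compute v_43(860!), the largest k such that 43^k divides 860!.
v_43(860!) = 20

Legendre's formula: v_p(n!) = Σ_{k ≥ 1} ⌊n / p^k⌋. For p = 43, n = 860, the terms are:
  ⌊860/43^1⌋ = ⌊860/43⌋ = 20
(the next term ⌊860/43^2⌋ = 0, terminating the sum). Summing: v_43(860!) = 20 = 20.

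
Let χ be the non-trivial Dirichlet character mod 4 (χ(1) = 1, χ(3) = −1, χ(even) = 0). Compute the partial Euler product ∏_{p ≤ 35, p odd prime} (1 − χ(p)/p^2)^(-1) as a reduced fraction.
∏ = 70163108671177093/76623095660544000

The odd primes p ≤ 35 are [3, 5, 7, 11, 13, 17, 19, 23, 29, 31]. For each, χ(p) = 1 if p ≡ 1 mod 4, χ(p) = −1 if p ≡ 3 mod 4. Taking (1 − χ(p)/p^2)^(-1) = p^2/(p^2 − χ(p)): (1 − (-1)/3^2)^(-1) · (1 − (1)/5^2)^(-1) · (1 − (-1)/7^2)^(-1) · (1 − (-1)/11^2)^(-1) · (1 − (1)/13^2)^(-1) · (1 − (1)/17^2)^(-1) · (1 − (-1)/19^2)^(-1) · (1 − (-1)/23^2)^(-1) · (1 − (1)/29^2)^(-1) · (1 − (-1)/31^2)^(-1) = 70163108671177093/76623095660544000.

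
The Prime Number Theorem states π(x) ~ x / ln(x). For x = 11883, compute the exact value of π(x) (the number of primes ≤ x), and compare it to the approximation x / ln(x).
π(11883) = 1423;  x/ln(x) ≈ 1266.46;  relative error ≈ 11.00%.

Directly count primes up to 11883: π(11883) = 1423. The PNT approximation gives 11883/ln(11883) ≈ 11883/9.38286 ≈ 1266.46. Relative error (π(x) − x/ln(x)) / π(x) ≈ 11.00%; the approximation is known to undercount slightly (Li(x) is a better estimate).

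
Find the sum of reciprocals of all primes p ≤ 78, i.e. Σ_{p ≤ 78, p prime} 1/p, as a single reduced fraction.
Σ 1/p = 71544353681891529224514036059/40729680599249024150621323470

π(78) = 21, so the primes ≤ 78 are [2, 3, 5, 7, 11, 13, 17, 19, 23, 29, 31, 37, 41, 43, 47, 53, 59, 61, 67, 71, 73]. Summing 1/p over these primes: 71544353681891529224514036059/40729680599249024150621323470 ≈ 1.7566. Mertens estimate ln ln(78) + 0.2615 ≈ 1.7332.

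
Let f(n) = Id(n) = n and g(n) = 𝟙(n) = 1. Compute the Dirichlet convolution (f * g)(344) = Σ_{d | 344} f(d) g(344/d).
(Id * 𝟙)(344) = 660

Divisors of 344: [1, 2, 4, 8, 43, 86, 172, 344]. For each d | 344:
  d = 1: Id(1) · 𝟙(344/1) = 1 · 1 = 1
  d = 2: Id(2) · 𝟙(344/2) = 2 · 1 = 2
  d = 4: Id(4) · 𝟙(344/4) = 4 · 1 = 4
  d = 8: Id(8) · 𝟙(344/8) = 8 · 1 = 8
  d = 43: Id(43) · 𝟙(344/43) = 43 · 1 = 43
  d = 86: Id(86) · 𝟙(344/86) = 86 · 1 = 86
  d = 172: Id(172) · 𝟙(344/172) = 172 · 1 = 172
  d = 344: Id(344) · 𝟙(344/344) = 344 · 1 = 344
Summing: (Id * 𝟙)(344) = 1 + 2 + 4 + 8 + 43 + 86 + 172 + 344 = 660.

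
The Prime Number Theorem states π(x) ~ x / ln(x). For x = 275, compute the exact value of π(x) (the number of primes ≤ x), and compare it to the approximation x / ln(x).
π(275) = 58;  x/ln(x) ≈ 48.96;  relative error ≈ 15.59%.

Directly count primes up to 275: π(275) = 58. The PNT approximation gives 275/ln(275) ≈ 275/5.61677 ≈ 48.96. Relative error (π(x) − x/ln(x)) / π(x) ≈ 15.59%; the approximation is known to undercount slightly (Li(x) is a better estimate).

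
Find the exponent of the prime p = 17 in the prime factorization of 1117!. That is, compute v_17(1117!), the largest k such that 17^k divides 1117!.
v_17(1117!) = 68

Legendre's formula: v_p(n!) = Σ_{k ≥ 1} ⌊n / p^k⌋. For p = 17, n = 1117, the terms are:
  ⌊1117/17^1⌋ = ⌊1117/17⌋ = 65
  ⌊1117/17^2⌋ = ⌊1117/289⌋ = 3
(the next term ⌊1117/17^3⌋ = 0, terminating the sum). Summing: v_17(1117!) = 65 + 3 = 68.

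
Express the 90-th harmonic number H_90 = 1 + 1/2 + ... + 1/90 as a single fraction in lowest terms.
H_90 = 3653182778990767589396015372875328285861/718766754945489455304472257065075294400

Direct summation: H_90 = 1 + 1/2 + ... + 1/90. The least common denominator is lcm(1, ..., 90) = 718766754945489455304472257065075294400; over this denominator the numerator is 718766754945489455304472257065075294400 + 359383377472744727652236128532537647200 + 239588918315163151768157419021691764800 + 179691688736372363826118064266268823600 + 143753350989097891060894451413015058880 + 119794459157581575884078709510845882400 + 102680964992212779329210322437867899200 + 89845844368186181913059032133134411800 + 79862972771721050589385806340563921600 + 71876675494548945530447225706507529440 + 65342432267771768664042932460461390400 + 59897229578790787942039354755422941200 + 55289750380422265792651712081928868800 + 51340482496106389664605161218933949600 + 47917783663032630353631483804338352960 + 44922922184093090956529516066567205900 + 42280397349734673841439544533239723200 + 39931486385860525294692903170281960800 + 37829829207657339752866960898161857600 + 35938337747274472765223612853253764720 + 34226988330737593109736774145955966400 + 32671216133885884332021466230230695200 + 31250728475890845882803141611525012800 + 29948614789395393971019677377711470600 + 28750670197819578212178890282603011776 + 27644875190211132896325856040964434400 + 26620990923907016863128602113521307200 + 25670241248053194832302580609466974800 + 24785060515361705355326629553968113600 + 23958891831516315176815741902169176480 + 23186024353080305009821685711776622400 + 22461461092046545478264758033283602950 + 21780810755923922888014310820153796800 + 21140198674867336920719772266619861600 + 20536192998442555865842064487573579840 + 19965743192930262647346451585140980400 + 19426128512040255548769520461218251200 + 18914914603828669876433480449080928800 + 18429916793474088597550570693976289600 + 17969168873637236382611806426626882360 + 17530896462085108665962737977196958400 + 17113494165368796554868387072977983200 + 16715505928964871053592378071280820800 + 16335608066942942166010733115115347600 + 15972594554344210117877161268112784320 + 15625364237945422941401570805762506400 + 15292909679691265006478133129044155200 + 14974307394697696985509838688855735300 + 14668709284601825618458617491123985600 + 14375335098909789106089445141301505888 + 14093465783244891280479848177746574400 + 13822437595105566448162928020482217200 + 13561636885763951986876835038963684800 + 13310495461953508431564301056760653600 + 13068486453554353732808586492092278080 + 12835120624026597416151290304733487400 + 12609943069219113250955653632720619200 + 12392530257680852677663314776984056800 + 12182487371957448394991055204492801600 + 11979445915758157588407870951084588240 + 11783061556483433693515938640411070400 + 11593012176540152504910842855888311200 + 11408996110245864369912258048651988800 + 11230730546023272739132379016641801475 + 11057950076084453158530342416385773760 + 10890405377961961444007155410076898400 + 10727862014111782914992123239777243200 + 10570099337433668460359886133309930800 + 10416909491963615294267713870508337600 + 10268096499221277932921032243786789920 + 10123475421767457116964397986832046400 + 9982871596465131323673225792570490200 + 9846119930760129524718798041987332800 + 9713064256020127774384760230609125600 + 9583556732606526070726296760867670592 + 9457457301914334938216740224540464400 + 9334633181110252666291847494351627200 + 9214958396737044298775285346988144800 + 9098313353740372851955345026140193600 + 8984584436818618191305903213313441180 + 8873663641302338954376200704507102400 + 8765448231042554332981368988598479200 + 8659840421029993437403280205603316800 + 8556747082684398277434193536488991600 + 8456079469946934768287908906647944640 + 8357752964482435526796189035640410400 + 8261686838453901785108876517989371200 + 8167804033471471083005366557557673800 + 8076030954443701744994070304101969600 + 7986297277172105058938580634056392160 = 3653182778990767589396015372875328285861, so H_90 = 3653182778990767589396015372875328285861/718766754945489455304472257065075294400 (already in lowest terms) ≈ 5.08257. (The PNT-adjacent estimate ln(90) + γ ≈ 5.07703 matches within O(1/n).)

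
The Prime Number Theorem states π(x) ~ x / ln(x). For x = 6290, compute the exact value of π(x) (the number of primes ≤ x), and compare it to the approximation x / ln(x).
π(6290) = 818;  x/ln(x) ≈ 719.13;  relative error ≈ 12.09%.

Directly count primes up to 6290: π(6290) = 818. The PNT approximation gives 6290/ln(6290) ≈ 6290/8.74672 ≈ 719.13. Relative error (π(x) − x/ln(x)) / π(x) ≈ 12.09%; the approximation is known to undercount slightly (Li(x) is a better estimate).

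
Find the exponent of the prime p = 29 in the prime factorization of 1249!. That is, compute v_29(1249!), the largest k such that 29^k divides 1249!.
v_29(1249!) = 44

Legendre's formula: v_p(n!) = Σ_{k ≥ 1} ⌊n / p^k⌋. For p = 29, n = 1249, the terms are:
  ⌊1249/29^1⌋ = ⌊1249/29⌋ = 43
  ⌊1249/29^2⌋ = ⌊1249/841⌋ = 1
(the next term ⌊1249/29^3⌋ = 0, terminating the sum). Summing: v_29(1249!) = 43 + 1 = 44.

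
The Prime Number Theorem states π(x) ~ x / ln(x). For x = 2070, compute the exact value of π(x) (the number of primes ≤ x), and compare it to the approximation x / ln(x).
π(2070) = 312;  x/ln(x) ≈ 271.11;  relative error ≈ 13.11%.

Directly count primes up to 2070: π(2070) = 312. The PNT approximation gives 2070/ln(2070) ≈ 2070/7.63530 ≈ 271.11. Relative error (π(x) − x/ln(x)) / π(x) ≈ 13.11%; the approximation is known to undercount slightly (Li(x) is a better estimate).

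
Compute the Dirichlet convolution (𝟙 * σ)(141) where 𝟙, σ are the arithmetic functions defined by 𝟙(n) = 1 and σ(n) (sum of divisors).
(𝟙 * σ)(141) = 245

Divisors of 141: [1, 3, 47, 141]. For each d | 141:
  d = 1: 𝟙(1) · σ(141/1) = 1 · 192 = 192
  d = 3: 𝟙(3) · σ(141/3) = 1 · 48 = 48
  d = 47: 𝟙(47) · σ(141/47) = 1 · 4 = 4
  d = 141: 𝟙(141) · σ(141/141) = 1 · 1 = 1
Summing: (𝟙 * σ)(141) = 192 + 48 + 4 + 1 = 245.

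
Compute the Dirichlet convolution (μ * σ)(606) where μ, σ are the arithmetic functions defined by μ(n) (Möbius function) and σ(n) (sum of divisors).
(μ * σ)(606) = 606

Divisors of 606: [1, 2, 3, 6, 101, 202, 303, 606]. For each d | 606:
  d = 1: μ(1) · σ(606/1) = 1 · 1224 = 1224
  d = 2: μ(2) · σ(606/2) = -1 · 408 = -408
  d = 3: μ(3) · σ(606/3) = -1 · 306 = -306
  d = 6: μ(6) · σ(606/6) = 1 · 102 = 102
  d = 101: μ(101) · σ(606/101) = -1 · 12 = -12
  d = 202: μ(202) · σ(606/202) = 1 · 4 = 4
  d = 303: μ(303) · σ(606/303) = 1 · 3 = 3
  d = 606: μ(606) · σ(606/606) = -1 · 1 = -1
Summing: (μ * σ)(606) = 1224 + -408 + -306 + 102 + -12 + 4 + 3 + -1 = 606.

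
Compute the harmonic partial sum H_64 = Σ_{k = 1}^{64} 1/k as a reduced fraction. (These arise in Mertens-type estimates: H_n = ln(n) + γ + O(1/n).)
H_64 = 623171679694215690971693339/131362987122535807501262400

Direct summation: H_64 = 1 + 1/2 + ... + 1/64. The least common denominator is lcm(1, ..., 64) = 1182266884102822267511361600; over this denominator the numerator is 1182266884102822267511361600 + 591133442051411133755680800 + 394088961367607422503787200 + 295566721025705566877840400 + 236453376820564453502272320 + 197044480683803711251893600 + 168895269157546038215908800 + 147783360512852783438920200 + 131362987122535807501262400 + 118226688410282226751136160 + 107478807645711115228305600 + 98522240341901855625946800 + 90943606469447866731643200 + 84447634578773019107954400 + 78817792273521484500757440 + 73891680256426391719460100 + 69545110829577780441844800 + 65681493561267903750631200 + 62224572847516961447966400 + 59113344205141113375568080 + 56298423052515346071969600 + 53739403822855557614152800 + 51402908004470533370059200 + 49261120170950927812973400 + 47290675364112890700454464 + 45471803234723933365821600 + 43787662374178602500420800 + 42223817289386509553977200 + 40767823589752491983150400 + 39408896136760742250378720 + 38137641422671686048753600 + 36945840128213195859730050 + 35826269215237038409435200 + 34772555414788890220922400 + 33779053831509207643181760 + 32840746780633951875315600 + 31953159029806007230036800 + 31112286423758480723983200 + 30314535489815955577214400 + 29556672102570556687784040 + 28835777661044445549057600 + 28149211526257673035984800 + 27494578700065634128171200 + 26869701911427778807076400 + 26272597424507161500252480 + 25701454002235266685029600 + 25154614555379197181092800 + 24630560085475463906486700 + 24127895593935148316558400 + 23645337682056445350227232 + 23181703609859260147281600 + 22735901617361966682910800 + 22306922341562684292667200 + 21893831187089301250210400 + 21495761529142223045661120 + 21111908644693254776988600 + 20741524282505653815988800 + 20383911794876245991575200 + 20038421764454614703582400 + 19704448068380371125189360 + 19381424329554463401825600 + 19068820711335843024376800 + 18766141017505115357323200 + 18472920064106597929865025 = 5608545117247941218745240051, so H_64 = 5608545117247941218745240051/1182266884102822267511361600; reducing by gcd(5608545117247941218745240051, 1182266884102822267511361600) = 9 gives 623171679694215690971693339/131362987122535807501262400 ≈ 4.74389. (The PNT-adjacent estimate ln(64) + γ ≈ 4.73610 matches within O(1/n).)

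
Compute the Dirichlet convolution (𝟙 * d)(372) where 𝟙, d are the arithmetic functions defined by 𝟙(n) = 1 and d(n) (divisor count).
(𝟙 * d)(372) = 54

Divisors of 372: [1, 2, 3, 4, 6, 12, 31, 62, 93, 124, 186, 372]. For each d | 372:
  d = 1: 𝟙(1) · d(372/1) = 1 · 12 = 12
  d = 2: 𝟙(2) · d(372/2) = 1 · 8 = 8
  d = 3: 𝟙(3) · d(372/3) = 1 · 6 = 6
  d = 4: 𝟙(4) · d(372/4) = 1 · 4 = 4
  d = 6: 𝟙(6) · d(372/6) = 1 · 4 = 4
  d = 12: 𝟙(12) · d(372/12) = 1 · 2 = 2
  d = 31: 𝟙(31) · d(372/31) = 1 · 6 = 6
  d = 62: 𝟙(62) · d(372/62) = 1 · 4 = 4
  d = 93: 𝟙(93) · d(372/93) = 1 · 3 = 3
  d = 124: 𝟙(124) · d(372/124) = 1 · 2 = 2
  d = 186: 𝟙(186) · d(372/186) = 1 · 2 = 2
  d = 372: 𝟙(372) · d(372/372) = 1 · 1 = 1
Summing: (𝟙 * d)(372) = 12 + 8 + 6 + 4 + 4 + 2 + 6 + 4 + 3 + 2 + 2 + 1 = 54.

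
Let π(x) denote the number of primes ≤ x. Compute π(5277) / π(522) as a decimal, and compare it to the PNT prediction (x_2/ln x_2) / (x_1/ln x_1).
π(5277)/π(522) = 699/98 ≈ 7.1327;  PNT prediction ≈ 7.3806.

π(522) = 98 and π(5277) = 699, so π(5277)/π(522) ≈ 7.1327. The PNT-predicted ratio is (5277/ln(5277)) / (522/ln(522)) ≈ 7.3806. The two agree to within a few percent, as expected.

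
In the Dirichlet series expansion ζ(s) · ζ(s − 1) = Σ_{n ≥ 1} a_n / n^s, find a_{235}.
σ(235) = 288

In the product (Σ m^0/m^s)(Σ k / k^s) = Σ (Σ_{d | n} d) / n^s, the coefficient of 1/n^s is σ(n) = Σ_{d | n} d. For n = 235, divisors are [1, 5, 47, 235]; summing: σ(235) = 288.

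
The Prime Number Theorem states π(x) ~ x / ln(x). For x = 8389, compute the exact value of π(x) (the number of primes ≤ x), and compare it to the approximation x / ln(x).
π(8389) = 1051;  x/ln(x) ≈ 928.53;  relative error ≈ 11.65%.

Directly count primes up to 8389: π(8389) = 1051. The PNT approximation gives 8389/ln(8389) ≈ 8389/9.03468 ≈ 928.53. Relative error (π(x) − x/ln(x)) / π(x) ≈ 11.65%; the approximation is known to undercount slightly (Li(x) is a better estimate).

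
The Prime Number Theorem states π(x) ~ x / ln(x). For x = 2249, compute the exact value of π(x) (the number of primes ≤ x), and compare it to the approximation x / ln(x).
π(2249) = 334;  x/ln(x) ≈ 291.39;  relative error ≈ 12.76%.

Directly count primes up to 2249: π(2249) = 334. The PNT approximation gives 2249/ln(2249) ≈ 2249/7.71824 ≈ 291.39. Relative error (π(x) − x/ln(x)) / π(x) ≈ 12.76%; the approximation is known to undercount slightly (Li(x) is a better estimate).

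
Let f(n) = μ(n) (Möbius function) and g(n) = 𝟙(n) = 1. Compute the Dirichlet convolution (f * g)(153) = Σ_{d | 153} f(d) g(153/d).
(μ * 𝟙)(153) = 0

Divisors of 153: [1, 3, 9, 17, 51, 153]. For each d | 153:
  d = 1: μ(1) · 𝟙(153/1) = 1 · 1 = 1
  d = 3: μ(3) · 𝟙(153/3) = -1 · 1 = -1
  d = 9: μ(9) · 𝟙(153/9) = 0 · 1 = 0
  d = 17: μ(17) · 𝟙(153/17) = -1 · 1 = -1
  d = 51: μ(51) · 𝟙(153/51) = 1 · 1 = 1
  d = 153: μ(153) · 𝟙(153/153) = 0 · 1 = 0
Summing: (μ * 𝟙)(153) = 1 + -1 + 0 + -1 + 1 + 0 = 0.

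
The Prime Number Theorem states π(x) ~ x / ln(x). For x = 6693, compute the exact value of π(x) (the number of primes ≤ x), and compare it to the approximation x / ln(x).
π(6693) = 863;  x/ln(x) ≈ 759.81;  relative error ≈ 11.96%.

Directly count primes up to 6693: π(6693) = 863. The PNT approximation gives 6693/ln(6693) ≈ 6693/8.80882 ≈ 759.81. Relative error (π(x) − x/ln(x)) / π(x) ≈ 11.96%; the approximation is known to undercount slightly (Li(x) is a better estimate).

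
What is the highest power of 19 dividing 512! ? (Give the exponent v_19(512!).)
v_19(512!) = 27

Legendre's formula: v_p(n!) = Σ_{k ≥ 1} ⌊n / p^k⌋. For p = 19, n = 512, the terms are:
  ⌊512/19^1⌋ = ⌊512/19⌋ = 26
  ⌊512/19^2⌋ = ⌊512/361⌋ = 1
(the next term ⌊512/19^3⌋ = 0, terminating the sum). Summing: v_19(512!) = 26 + 1 = 27.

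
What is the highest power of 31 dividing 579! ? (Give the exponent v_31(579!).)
v_31(579!) = 18

Legendre's formula: v_p(n!) = Σ_{k ≥ 1} ⌊n / p^k⌋. For p = 31, n = 579, the terms are:
  ⌊579/31^1⌋ = ⌊579/31⌋ = 18
(the next term ⌊579/31^2⌋ = 0, terminating the sum). Summing: v_31(579!) = 18 = 18.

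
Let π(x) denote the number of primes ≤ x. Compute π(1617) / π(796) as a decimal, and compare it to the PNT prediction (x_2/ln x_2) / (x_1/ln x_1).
π(1617)/π(796) = 255/138 ≈ 1.8478;  PNT prediction ≈ 1.8365.

π(796) = 138 and π(1617) = 255, so π(1617)/π(796) ≈ 1.8478. The PNT-predicted ratio is (1617/ln(1617)) / (796/ln(796)) ≈ 1.8365. The two agree to within a few percent, as expected.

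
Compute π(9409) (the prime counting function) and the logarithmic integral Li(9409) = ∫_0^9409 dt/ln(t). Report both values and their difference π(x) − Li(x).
π(9409) = 1163;  Li(9409) ≈ 1181.76;  π(x) − Li(x) ≈ -18.76.

Direct count of primes ≤ 9409 gives π(9409) = 1163. Numerical evaluation of the logarithmic integral gives Li(9409) ≈ 1181.76. The difference π(x) − Li(x) ≈ -18.76 is typically negative for small/moderate x (Li(x) overestimates), though Littlewood's theorem shows this sign changes infinitely often.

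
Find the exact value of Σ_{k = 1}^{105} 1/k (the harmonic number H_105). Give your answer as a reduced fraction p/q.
H_105 = 759525171909485731983968522830675502275870361/145060212702939779988529042870810778780278080

Direct summation: H_105 = 1 + 1/2 + ... + 1/105. The least common denominator is lcm(1, ..., 105) = 725301063514698899942645214354053893901390400; over this denominator the numerator is 725301063514698899942645214354053893901390400 + 362650531757349449971322607177026946950695200 + 241767021171566299980881738118017964633796800 + 181325265878674724985661303588513473475347600 + 145060212702939779988529042870810778780278080 + 120883510585783149990440869059008982316898400 + 103614437644956985706092173479150556271627200 + 90662632939337362492830651794256736737673800 + 80589007057188766660293912706005988211265600 + 72530106351469889994264521435405389390139040 + 65936460319518081812967746759459444900126400 + 60441755292891574995220434529504491158449200 + 55792389501130684610972708796465684146260800 + 51807218822478492853046086739575278135813600 + 48353404234313259996176347623603592926759360 + 45331316469668681246415325897128368368836900 + 42664768442041111761332071432591405523611200 + 40294503528594383330146956353002994105632800 + 38173740184984152628560274439687047047441600 + 36265053175734944997132260717702694695069520 + 34538145881652328568697391159716852090542400 + 32968230159759040906483873379729722450063200 + 31534828848465169562723704971915386691364800 + 30220877646445787497610217264752245579224600 + 29012042540587955997705808574162155756055616 + 27896194750565342305486354398232842073130400 + 26863002352396255553431304235335329403755200 + 25903609411239246426523043369787639067906800 + 25010381500506858618711903943243237720737600 + 24176702117156629998088173811801796463379680 + 23396808500474158062665974656582383674238400 + 22665658234834340623207662948564184184418450 + 21978820106506027270989248919819814966708800 + 21332384221020555880666035716295702761805600 + 20722887528991397141218434695830111254325440 + 20147251764297191665073478176501497052816400 + 19602731446343213511963384171731186321659200 + 19086870092492076314280137219843523523720800 + 18597463167043561536990902932155228048753600 + 18132526587867472498566130358851347347534760 + 17690269841821924388845005228147655948814400 + 17269072940826164284348695579858426045271200 + 16867466593365090696340586380326834741892800 + 16484115079879520453241936689864861225031600 + 16117801411437753332058782541201197642253120 + 15767414424232584781361852485957693345682400 + 15431937521589338296652025837320295614923200 + 15110438823222893748805108632376122789612300 + 14802062520708140815156024782735793753089600 + 14506021270293977998852904287081077878027808 + 14221589480680370587110690477530468507870400 + 13948097375282671152743177199116421036565200 + 13684925726692432074389532346302903658516800 + 13431501176198127776715652117667664701877600 + 13187292063903616362593549351891888980025280 + 12951804705619623213261521684893819533953400 + 12724580061661384209520091479895682349147200 + 12505190750253429309355951971621618860368800 + 12293238364655913558349918887356845659345600 + 12088351058578314999044086905900898231689840 + 11890181369093424589223692038591047441006400 + 11698404250237079031332987328291191837119200 + 11512715293884109522899130386572284030180800 + 11332829117417170311603831474282092092209225 + 11158477900226136922194541759293136829252160 + 10989410053253013635494624459909907483354400 + 10825389007682073133472316632150058117931200 + 10666192110510277940333017858147851380902800 + 10511609616155056520907901657305128897121600 + 10361443764495698570609217347915055627162720 + 10215507936826745069614721328930336533822400 + 10073625882148595832536739088250748526408200 + 9935631007050669862228016634987039642484800 + 9801365723171606755981692085865593160829600 + 9670680846862651999235269524720718585351872 + 9543435046246038157140068609921761761860400 + 9419494331359725973281106679922777842875200 + 9298731583521780768495451466077614024376800 + 9181026120439226581552471067772834100017600 + 9066263293933736249283065179425673673767380 + 8954334117465418517810434745111776467918400 + 8845134920910962194422502614073827974407200 + 8738567030297577107742713425952456553028800 + 8634536470413082142174347789929213022635600 + 8532953688408222352266414286518281104722240 + 8433733296682545348170293190163417370946400 + 8336793833502286206237301314414412573579200 + 8242057539939760226620968344932430612515800 + 8149450151850549437557811397236560605633600 + 8058900705718876666029391270600598821126560 + 7970341357304383515853244113780812020894400 + 7883707212116292390680926242978846672841200 + 7798936166824719354221991552194127891412800 + 7715968760794669148326012918660147807461600 + 7634748036996830525712054887937409409488320 + 7555219411611446874402554316188061394806150 + 7477330551697926803532424890247978287643200 + 7401031260354070407578012391367896876544800 + 7326273368835342423663082973273271655569600 + 7253010635146988999426452143540538939013904 + 7181198648660385147946982320337167266350400 + 7110794740340185293555345238765234253935200 + 7041757898200960193617914702466542659236800 + 6974048687641335576371588599558210518282600 + 6907629176330465713739478231943370418108480 = 3797625859547428659919842614153377511379351805, so H_105 = 3797625859547428659919842614153377511379351805/725301063514698899942645214354053893901390400; reducing by gcd(3797625859547428659919842614153377511379351805, 725301063514698899942645214354053893901390400) = 5 gives 759525171909485731983968522830675502275870361/145060212702939779988529042870810778780278080 ≈ 5.23593. (The PNT-adjacent estimate ln(105) + γ ≈ 5.23118 matches within O(1/n).)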